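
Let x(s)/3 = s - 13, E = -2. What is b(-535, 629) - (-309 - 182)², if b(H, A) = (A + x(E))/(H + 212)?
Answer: -77869747/323 ≈ -2.4108e+5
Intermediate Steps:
x(s) = -39 + 3*s (x(s) = 3*(s - 13) = 3*(-13 + s) = -39 + 3*s)
b(H, A) = (-45 + A)/(212 + H) (b(H, A) = (A + (-39 + 3*(-2)))/(H + 212) = (A + (-39 - 6))/(212 + H) = (A - 45)/(212 + H) = (-45 + A)/(212 + H))
b(-535, 629) - (-309 - 182)² = (-45 + 629)/(212 - 535) - (-309 - 182)² = 584/(-323) - 1*(-491)² = -1/323*584 - 1*241081 = -584/323 - 241081 = -77869747/323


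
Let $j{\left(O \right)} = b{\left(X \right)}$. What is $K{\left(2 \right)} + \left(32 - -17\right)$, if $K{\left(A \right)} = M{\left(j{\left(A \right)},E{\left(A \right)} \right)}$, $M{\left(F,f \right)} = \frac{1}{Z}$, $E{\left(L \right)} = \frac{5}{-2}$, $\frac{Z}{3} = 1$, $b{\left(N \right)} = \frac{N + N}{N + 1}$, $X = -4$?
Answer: $\frac{148}{3} \approx 49.333$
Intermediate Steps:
$b{\left(N \right)} = \frac{2 N}{1 + N}$
$j{\left(O \right)} = \frac{8}{3}$ ($j{\left(O \right)} = 2 \left(-4\right) \frac{1}{1 - 4} = 2 \left(-4\right) \frac{1}{-3} = 2 \left(-4\right) \left(- \frac{1}{3}\right) = \frac{8}{3}$)
$Z = 3$ ($Z = 3 \cdot 1 = 3$)
$E{\left(L \right)} = - \frac{5}{2}$ ($E{\left(L \right)} = 5 \left(- \frac{1}{2}\right) = - \frac{5}{2}$)
$M{\left(F,f \right)} = \frac{1}{3}$
$K{\left(A \right)} = \frac{1}{3}$
$K{\left(2 \right)} + \left(32 - -17\right) = \frac{1}{3} + \left(32 - -17\right) = \frac{1}{3} + \left(32 + 17\right) = \frac{1}{3} + 49 = \frac{148}{3}$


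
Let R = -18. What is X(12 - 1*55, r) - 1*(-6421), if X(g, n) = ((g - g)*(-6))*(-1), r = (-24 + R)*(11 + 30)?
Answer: 6421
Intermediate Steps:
r = -1722 (r = (-24 - 18)*(11 + 30) = -42*41 = -1722)
X(g, n) = 0 (X(g, n) = (0*(-6))*(-1) = 0*(-1) = 0)
X(12 - 1*55, r) - 1*(-6421) = 0 - 1*(-6421) = 0 + 6421 = 6421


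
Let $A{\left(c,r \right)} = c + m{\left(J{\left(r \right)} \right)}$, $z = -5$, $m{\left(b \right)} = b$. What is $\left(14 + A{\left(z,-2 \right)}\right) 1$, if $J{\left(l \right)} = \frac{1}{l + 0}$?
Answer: $\frac{17}{2} \approx 8.5$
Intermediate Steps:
$J{\left(l \right)} = \frac{1}{l}$
$A{\left(c,r \right)} = c + \frac{1}{r}$
$\left(14 + A{\left(z,-2 \right)}\right) 1 = \left(14 - \left(5 - \frac{1}{-2}\right)\right) 1 = \left(14 - \frac{11}{2}\right) 1 = \frac{17}{2} \cdot 1 = \frac{17}{2}$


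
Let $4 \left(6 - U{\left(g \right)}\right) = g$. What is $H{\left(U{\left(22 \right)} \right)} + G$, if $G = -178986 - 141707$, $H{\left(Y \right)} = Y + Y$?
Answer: $-320692$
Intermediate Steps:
$U{\left(g \right)} = 6 - \frac{g}{4}$
$H{\left(Y \right)} = 2 Y$
$G = -320693$
$H{\left(U{\left(22 \right)} \right)} + G = 2 \left(6 - \frac{11}{2}\right) - 320693 = 2 \cdot \frac{1}{2} - 320693 = 1 - 320693 = -320692$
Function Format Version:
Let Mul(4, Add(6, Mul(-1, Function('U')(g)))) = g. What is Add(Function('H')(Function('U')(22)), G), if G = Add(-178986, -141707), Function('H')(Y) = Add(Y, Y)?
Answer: -320692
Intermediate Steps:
Function('U')(g) = Add(6, Mul(Rational(-1, 4), g))
Function('H')(Y) = Mul(2, Y)
G = -320693
Add(Function('H')(Function('U')(22)), G) = Add(Mul(2, Add(6, Mul(Rational(-1, 4), 22))), -320693) = Add(Mul(2, Add(6, Rational(-11, 2))), -320693) = Add(Mul(2, Rational(1, 2)), -320693) = Add(1, -320693) = -320692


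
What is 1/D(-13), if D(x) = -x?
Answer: 1/13 ≈ 0.076923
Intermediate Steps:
1/D(-13) = 1/(-1*(-13)) = 1/13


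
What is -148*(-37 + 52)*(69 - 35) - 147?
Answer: -75627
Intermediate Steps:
-148*(-37 + 52)*(69 - 35) - 147 = -2220*34 - 147 = -148*510 - 147 = -75480 - 147 = -75627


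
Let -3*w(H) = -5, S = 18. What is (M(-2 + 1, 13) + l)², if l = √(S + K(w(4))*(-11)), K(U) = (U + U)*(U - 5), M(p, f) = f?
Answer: (39 + √1262)²/9 ≈ 617.10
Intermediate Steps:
w(H) = 5/3 (w(H) = -⅓*(-5) = 5/3)
K(U) = 2*U*(-5 + U) (K(U) = (2*U)*(-5 + U) = 2*U*(-5 + U))
l = √1262/3 (l = √(18 + (2*(5/3)*(-5 + 5/3))*(-11)) = √(18 + (2*(5/3)*(-10/3))*(-11)) = √(18 - 100/9*(-11)) = √(18 + 1100/9) = √(1262/9) = √1262/3 ≈ 11.842)
(M(-2 + 1, 13) + l)² = (13 + √1262/3)²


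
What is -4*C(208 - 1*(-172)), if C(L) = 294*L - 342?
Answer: -445512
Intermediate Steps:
C(L) = -342 + 294*L
-4*C(208 - 1*(-172)) = -4*(-342 + 294*(208 - 1*(-172))) = -4*(-342 + 294*(208 + 172)) = -4*(-342 + 294*380) = -4*(-342 + 111720) = -4*111378 = -445512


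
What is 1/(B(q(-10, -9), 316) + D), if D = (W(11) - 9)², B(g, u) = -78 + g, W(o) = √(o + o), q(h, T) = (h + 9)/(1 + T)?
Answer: -536/138597 - 128*√22/46199 ≈ -0.016863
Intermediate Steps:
q(h, T) = (9 + h)/(1 + T)
W(o) = √2*√o (W(o) = √(2*o) = √2*√o)
D = (-9 + √22)² (D = (√2*√11 - 9)² = (√22 - 9)² = (-9 + √22)² ≈ 18.573)
1/(B(q(-10, -9), 316) + D) = 1/((-78 + (9 - 10)/(1 - 9)) + (9 - √22)²) = 1/((-78 - 1/(-8)) + (9 - √22)²) = 1/((-78 - ⅛*(-1)) + (9 - √22)²) = 1/((-78 + ⅛) + (9 - √22)²) = 1/(-623/8 + (9 - √22)²)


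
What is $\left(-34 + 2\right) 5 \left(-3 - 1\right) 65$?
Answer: $41600$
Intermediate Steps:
$\left(-34 + 2\right) 5 \left(-3 - 1\right) 65 = - 32 \cdot 5 \left(-4\right) 65 = \left(-32\right) \left(-20\right) 65 = 640 \cdot 65 = 41600$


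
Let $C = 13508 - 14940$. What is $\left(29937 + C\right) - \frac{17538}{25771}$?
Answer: $\frac{734584817}{25771} \approx 28504.0$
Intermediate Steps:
$C = -1432$
$\left(29937 + C\right) - \frac{17538}{25771} = \left(29937 - 1432\right) - \frac{17538}{25771} = 28505 - \frac{17538}{25771} = \frac{734584817}{25771}$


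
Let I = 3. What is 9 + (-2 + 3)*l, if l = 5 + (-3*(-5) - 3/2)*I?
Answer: 109/2 ≈ 54.500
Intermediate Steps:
l = 91/2 (l = 5 + (-3*(-5) - 3/2)*3 = 5 + (15 - 3*1/2)*3 = 5 + (15 - 3/2)*3 = 5 + (27/2)*3 = 5 + 81/2 = 91/2 ≈ 45.500)
9 + (-2 + 3)*l = 9 + (-2 + 3)*(91/2) = 9 + 1*(91/2) = 9 + 91/2 = 109/2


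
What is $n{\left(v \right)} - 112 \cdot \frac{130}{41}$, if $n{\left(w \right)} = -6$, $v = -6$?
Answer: $- \frac{14806}{41} \approx -361.12$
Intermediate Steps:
$n{\left(v \right)} - 112 \cdot \frac{130}{41} = -6 - 112 \cdot \frac{130}{41} = -6 - 112 \cdot 130 \cdot \frac{1}{41} = -6 - \frac{14560}{41} = - \frac{14806}{41}$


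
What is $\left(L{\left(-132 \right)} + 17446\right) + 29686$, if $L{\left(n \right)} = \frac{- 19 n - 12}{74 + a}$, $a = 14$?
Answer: $\frac{518764}{11} \approx 47160.0$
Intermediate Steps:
$L{\left(n \right)} = - \frac{3}{22} - \frac{19 n}{88}$ ($L{\left(n \right)} = \frac{- 19 n - 12}{74 + 14} = \frac{-12 - 19 n}{88} = \left(-12 - 19 n\right) \frac{1}{88} = - \frac{3}{22} - \frac{19 n}{88}$)
$\left(L{\left(-132 \right)} + 17446\right) + 29686 = \left(\left(- \frac{3}{22} - - \frac{57}{2}\right) + 17446\right) + 29686 = \left(\left(- \frac{3}{22} + \frac{57}{2}\right) + 17446\right) + 29686 = \left(\frac{312}{11} + 17446\right) + 29686 = \frac{192218}{11} + 29686 = \frac{518764}{11}$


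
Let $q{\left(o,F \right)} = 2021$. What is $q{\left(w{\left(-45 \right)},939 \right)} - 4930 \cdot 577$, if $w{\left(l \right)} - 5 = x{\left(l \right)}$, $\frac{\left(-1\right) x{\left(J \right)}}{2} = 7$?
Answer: $-2842589$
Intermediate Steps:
$x{\left(J \right)} = -14$ ($x{\left(J \right)} = \left(-2\right) 7 = -14$)
$w{\left(l \right)} = -9$ ($w{\left(l \right)} = 5 - 14 = -9$)
$q{\left(w{\left(-45 \right)},939 \right)} - 4930 \cdot 577 = 2021 - 4930 \cdot 577 = 2021 - 2844610 = -2842589$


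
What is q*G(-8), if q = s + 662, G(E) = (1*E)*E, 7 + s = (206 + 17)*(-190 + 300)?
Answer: 1611840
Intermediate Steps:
s = 24523 (s = -7 + (206 + 17)*(-190 + 300) = -7 + 223*110 = -7 + 24530 = 24523)
G(E) = E² (G(E) = E*E = E²)
q = 25185 (q = 24523 + 662 = 25185)
q*G(-8) = 25185*(-8)² = 25185*64 = 1611840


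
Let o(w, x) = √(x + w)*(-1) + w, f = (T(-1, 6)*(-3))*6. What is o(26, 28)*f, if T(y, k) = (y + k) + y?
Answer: -1872 + 216*√6 ≈ -1342.9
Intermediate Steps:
T(y, k) = k + 2*y (T(y, k) = (k + y) + y = k + 2*y)
f = -72 (f = ((6 + 2*(-1))*(-3))*6 = ((6 - 2)*(-3))*6 = (4*(-3))*6 = -12*6 = -72)
o(w, x) = w - √(w + x) (o(w, x) = √(w + x)*(-1) + w = -√(w + x) + w = w - √(w + x))
o(26, 28)*f = (26 - √(26 + 28))*(-72) = (26 - √54)*(-72) = (26 - 3*√6)*(-72) = -1872 + 216*√6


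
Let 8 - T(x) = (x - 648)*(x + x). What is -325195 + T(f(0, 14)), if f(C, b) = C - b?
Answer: -343723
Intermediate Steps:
T(x) = 8 - 2*x*(-648 + x) (T(x) = 8 - (x - 648)*(x + x) = 8 - (-648 + x)*2*x = 8 - 2*x*(-648 + x))
-325195 + T(f(0, 14)) = -325195 + (8 - 2*(0 - 1*14)² + 1296*(0 - 1*14)) = -325195 + (8 - 2*(0 - 14)² + 1296*(0 - 14)) = -325195 + (8 - 2*(-14)² + 1296*(-14)) = -325195 + (8 - 2*196 - 18144) = -325195 + (8 - 392 - 18144) = -325195 - 18528 = -343723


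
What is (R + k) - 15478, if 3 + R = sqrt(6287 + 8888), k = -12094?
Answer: -27575 + 5*sqrt(607) ≈ -27452.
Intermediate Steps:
R = -3 + 5*sqrt(607) (R = -3 + sqrt(6287 + 8888) = -3 + sqrt(15175) = -3 + 5*sqrt(607) ≈ 120.19)
(R + k) - 15478 = ((-3 + 5*sqrt(607)) - 12094) - 15478 = (-12097 + 5*sqrt(607)) - 15478 = -27575 + 5*sqrt(607)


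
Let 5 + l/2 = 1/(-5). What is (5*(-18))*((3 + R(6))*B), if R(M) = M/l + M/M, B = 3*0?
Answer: 0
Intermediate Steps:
B = 0
l = -52/5 (l = -10 + 2/(-5) = -10 + 2*(-⅕) = -10 - ⅖ = -52/5 ≈ -10.400)
R(M) = 1 - 5*M/52 (R(M) = M/(-52/5) + M/M = M*(-5/52) + 1 = -5*M/52 + 1 = 1 - 5*M/52)
(5*(-18))*((3 + R(6))*B) = (5*(-18))*((3 + (1 - 5/52*6))*0) = -90*(3 + (1 - 15/26))*0 = -90*(3 + 11/26)*0 = -4005*0/13 = -90*0 = 0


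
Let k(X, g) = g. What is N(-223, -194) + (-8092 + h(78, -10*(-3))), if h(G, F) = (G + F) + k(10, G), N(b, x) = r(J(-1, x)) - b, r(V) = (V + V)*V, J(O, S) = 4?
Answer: -7651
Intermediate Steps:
r(V) = 2*V² (r(V) = (2*V)*V = 2*V²)
N(b, x) = 32 - b (N(b, x) = 2*4² - b = 2*16 - b = 32 - b)
h(G, F) = F + 2*G (h(G, F) = (G + F) + G = (F + G) + G = F + 2*G)
N(-223, -194) + (-8092 + h(78, -10*(-3))) = (32 - 1*(-223)) + (-8092 + (-10*(-3) + 2*78)) = (32 + 223) + (-8092 + (30 + 156)) = 255 + (-8092 + 186) = 255 - 7906 = -7651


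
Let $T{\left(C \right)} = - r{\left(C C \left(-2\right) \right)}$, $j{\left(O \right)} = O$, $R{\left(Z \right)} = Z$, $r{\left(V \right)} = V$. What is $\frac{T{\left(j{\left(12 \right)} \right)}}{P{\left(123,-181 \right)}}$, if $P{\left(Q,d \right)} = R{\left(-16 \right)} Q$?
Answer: $- \frac{6}{41} \approx -0.14634$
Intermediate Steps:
$P{\left(Q,d \right)} = - 16 Q$
$T{\left(C \right)} = 2 C^{2}$ ($T{\left(C \right)} = - C C \left(-2\right) = - C^{2} \left(-2\right) = - \left(-2\right) C^{2} = 2 C^{2}$)
$\frac{T{\left(j{\left(12 \right)} \right)}}{P{\left(123,-181 \right)}} = \frac{2 \cdot 12^{2}}{\left(-16\right) 123} = \frac{2 \cdot 144}{-1968} = 288 \left(- \frac{1}{1968}\right) = - \frac{6}{41}$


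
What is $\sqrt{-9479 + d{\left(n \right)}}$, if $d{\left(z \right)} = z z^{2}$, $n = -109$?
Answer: $2 i \sqrt{326127} \approx 1142.2 i$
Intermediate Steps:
$d{\left(z \right)} = z^{3}$
$\sqrt{-9479 + d{\left(n \right)}} = \sqrt{-9479 + \left(-109\right)^{3}} = \sqrt{-9479 - 1295029} = \sqrt{-1304508} = 2 i \sqrt{326127}$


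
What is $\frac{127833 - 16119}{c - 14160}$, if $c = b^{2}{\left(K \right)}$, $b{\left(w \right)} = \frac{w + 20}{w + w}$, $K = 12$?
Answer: $- \frac{502713}{63712} \approx -7.8904$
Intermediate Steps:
$b{\left(w \right)} = \frac{20 + w}{2 w}$
$c = \frac{16}{9}$ ($c = \left(\frac{20 + 12}{2 \cdot 12}\right)^{2} = \left(\frac{1}{2} \cdot \frac{1}{12} \cdot 32\right)^{2} = \left(\frac{4}{3}\right)^{2} = \frac{16}{9} \approx 1.7778$)
$\frac{127833 - 16119}{c - 14160} = \frac{127833 - 16119}{\frac{16}{9} - 14160} = \frac{111714}{- \frac{127424}{9}} = 111714 \left(- \frac{9}{127424}\right) = - \frac{502713}{63712}$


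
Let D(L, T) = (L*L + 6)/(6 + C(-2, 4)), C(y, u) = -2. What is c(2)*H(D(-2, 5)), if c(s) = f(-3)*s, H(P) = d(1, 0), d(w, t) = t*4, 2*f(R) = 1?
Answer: 0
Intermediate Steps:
f(R) = 1/2 (f(R) = (1/2)*1 = 1/2)
d(w, t) = 4*t
D(L, T) = 3/2 + L**2/4 (D(L, T) = (L*L + 6)/(6 - 2) = (L**2 + 6)/4 = (6 + L**2)*(1/4) = 3/2 + L**2/4)
H(P) = 0 (H(P) = 4*0 = 0)
c(s) = s/2
c(2)*H(D(-2, 5)) = ((1/2)*2)*0 = 1*0 = 0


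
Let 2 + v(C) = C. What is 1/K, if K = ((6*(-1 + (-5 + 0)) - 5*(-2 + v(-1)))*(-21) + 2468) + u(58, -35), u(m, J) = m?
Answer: 1/2757 ≈ 0.00036271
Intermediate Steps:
v(C) = -2 + C
K = 2757 (K = ((6*(-1 + (-5 + 0)) - 5*(-2 + (-2 - 1)))*(-21) + 2468) + 58 = ((6*(-1 - 5) - 5*(-2 - 3))*(-21) + 2468) + 58 = ((6*(-6) - 5*(-5))*(-21) + 2468) + 58 = ((-36 + 25)*(-21) + 2468) + 58 = (-11*(-21) + 2468) + 58 = (231 + 2468) + 58 = 2699 + 58 = 2757)
1/K = 1/2757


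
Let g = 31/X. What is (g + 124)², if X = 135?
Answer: 281266441/18225 ≈ 15433.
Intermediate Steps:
g = 31/135 ≈ 0.22963
(g + 124)² = (31/135 + 124)² = (16771/135)² = 281266441/18225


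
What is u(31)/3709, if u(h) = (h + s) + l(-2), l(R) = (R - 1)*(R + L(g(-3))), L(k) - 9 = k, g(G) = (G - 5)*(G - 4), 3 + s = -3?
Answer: -164/3709 ≈ -0.044217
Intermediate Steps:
s = -6 (s = -3 - 3 = -6)
g(G) = (-5 + G)*(-4 + G)
L(k) = 9 + k
l(R) = (-1 + R)*(65 + R) (l(R) = (R - 1)*(R + (9 + (20 + (-3)**2 - 9*(-3)))) = (-1 + R)*(R + (9 + (20 + 9 + 27))) = (-1 + R)*(R + (9 + 56)) = (-1 + R)*(R + 65) = (-1 + R)*(65 + R))
u(h) = -195 + h (u(h) = (h - 6) + (-65 + (-2)**2 + 64*(-2)) = (-6 + h) + (-65 + 4 - 128) = (-6 + h) - 189 = -195 + h)
u(31)/3709 = (-195 + 31)/3709 = -164*1/3709 = -164/3709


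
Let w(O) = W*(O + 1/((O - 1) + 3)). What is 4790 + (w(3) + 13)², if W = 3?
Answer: 132519/25 ≈ 5300.8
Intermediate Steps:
w(O) = 3*O + 3/(2 + O) (w(O) = 3*(O + 1/((O - 1) + 3)) = 3*(O + 1/((-1 + O) + 3)) = 3*(O + 1/(2 + O)) = 3*O + 3/(2 + O))
4790 + (w(3) + 13)² = 4790 + (3*(1 + 3² + 2*3)/(2 + 3) + 13)² = 4790 + (3*(1 + 9 + 6)/5 + 13)² = 4790 + (3*(⅕)*16 + 13)² = 4790 + (48/5 + 13)² = 4790 + (113/5)² = 4790 + 12769/25 = 132519/25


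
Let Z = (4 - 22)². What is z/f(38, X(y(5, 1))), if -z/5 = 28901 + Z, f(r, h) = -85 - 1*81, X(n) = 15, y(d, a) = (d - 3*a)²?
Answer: 146125/166 ≈ 880.27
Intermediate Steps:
f(r, h) = -166 (f(r, h) = -85 - 81 = -166)
Z = 324 (Z = (-18)² = 324)
z = -146125 (z = -5*(28901 + 324) = -5*29225 = -146125)
z/f(38, X(y(5, 1))) = -146125/(-166) = -146125*(-1/166) = 146125/166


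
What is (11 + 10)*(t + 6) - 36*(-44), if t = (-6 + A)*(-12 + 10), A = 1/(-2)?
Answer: 1983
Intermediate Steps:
A = -½ ≈ -0.50000
t = 13 (t = (-6 - ½)*(-12 + 10) = -13/2*(-2) = 13)
(11 + 10)*(t + 6) - 36*(-44) = (11 + 10)*(13 + 6) - 36*(-44) = 21*19 + 1584 = 399 + 1584 = 1983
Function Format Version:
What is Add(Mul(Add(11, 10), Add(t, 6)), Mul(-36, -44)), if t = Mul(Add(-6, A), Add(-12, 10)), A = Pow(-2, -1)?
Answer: 1983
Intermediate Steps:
A = Rational(-1, 2) ≈ -0.50000
t = 13 (t = Mul(Add(-6, Rational(-1, 2)), Add(-12, 10)) = Mul(Rational(-13, 2), -2) = 13)
Add(Mul(Add(11, 10), Add(t, 6)), Mul(-36, -44)) = Add(Mul(Add(11, 10), Add(13, 6)), Mul(-36, -44)) = Add(Mul(21, 19), 1584) = Add(399, 1584) = 1983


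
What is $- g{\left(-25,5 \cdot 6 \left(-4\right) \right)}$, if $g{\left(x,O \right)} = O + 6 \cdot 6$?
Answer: $84$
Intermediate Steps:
$g{\left(x,O \right)} = 36 + O$ ($g{\left(x,O \right)} = O + 36 = 36 + O$)
$- g{\left(-25,5 \cdot 6 \left(-4\right) \right)} = - (36 + 5 \cdot 6 \left(-4\right)) = - (36 + 30 \left(-4\right)) = - (36 - 120) = \left(-1\right) \left(-84\right) = 84$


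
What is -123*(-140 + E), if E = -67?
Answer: 25461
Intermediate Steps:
-123*(-140 + E) = -123*(-140 - 67) = -123*(-207) = 25461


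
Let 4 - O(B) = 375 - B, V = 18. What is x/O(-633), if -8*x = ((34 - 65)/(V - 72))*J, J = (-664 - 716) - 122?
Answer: -23281/216864 ≈ -0.10735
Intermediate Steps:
J = -1502 (J = -1380 - 122 = -1502)
O(B) = -371 + B (O(B) = 4 - (375 - B) = 4 + (-375 + B) = -371 + B)
x = 23281/216 (x = -(34 - 65)/(18 - 72)*(-1502)/8 = -(-31/(-54))*(-1502)/8 = -(-31*(-1/54))*(-1502)/8 = -31*(-1502)/432 = -⅛*(-23281/27) = 23281/216 ≈ 107.78)
x/O(-633) = 23281/(216*(-371 - 633)) = (23281/216)/(-1004) = (23281/216)*(-1/1004) = -23281/216864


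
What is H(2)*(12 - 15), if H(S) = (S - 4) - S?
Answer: 12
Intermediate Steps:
H(S) = -4 (H(S) = (-4 + S) - S = -4)
H(2)*(12 - 15) = -4*(12 - 15) = -4*(-3) = 12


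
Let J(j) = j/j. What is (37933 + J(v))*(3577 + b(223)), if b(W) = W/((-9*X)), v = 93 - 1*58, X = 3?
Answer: 3655168504/27 ≈ 1.3538e+8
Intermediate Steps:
v = 35 (v = 93 - 58 = 35)
J(j) = 1
b(W) = -W/27 (b(W) = W/((-9*3)) = W/(-27) = W*(-1/27) = -W/27)
(37933 + J(v))*(3577 + b(223)) = (37933 + 1)*(3577 - 1/27*223) = 37934*(3577 - 223/27) = 37934*(96356/27) = 3655168504/27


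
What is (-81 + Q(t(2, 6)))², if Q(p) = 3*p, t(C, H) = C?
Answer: 5625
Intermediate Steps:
(-81 + Q(t(2, 6)))² = (-81 + 3*2)² = (-81 + 6)² = (-75)² = 5625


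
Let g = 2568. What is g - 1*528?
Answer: 2040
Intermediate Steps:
g - 1*528 = 2568 - 1*528 = 2568 - 528 = 2040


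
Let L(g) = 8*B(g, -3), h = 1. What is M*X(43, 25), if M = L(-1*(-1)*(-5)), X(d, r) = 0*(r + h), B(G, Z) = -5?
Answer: 0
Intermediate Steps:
X(d, r) = 0 (X(d, r) = 0*(r + 1) = 0*(1 + r) = 0)
L(g) = -40 (L(g) = 8*(-5) = -40)
M = -40
M*X(43, 25) = -40*0 = 0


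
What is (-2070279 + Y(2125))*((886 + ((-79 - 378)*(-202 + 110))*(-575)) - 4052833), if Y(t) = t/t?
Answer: 58438248464666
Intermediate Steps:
Y(t) = 1
(-2070279 + Y(2125))*((886 + ((-79 - 378)*(-202 + 110))*(-575)) - 4052833) = (-2070279 + 1)*((886 + ((-79 - 378)*(-202 + 110))*(-575)) - 4052833) = -2070278*((886 - 457*(-92)*(-575)) - 4052833) = -2070278*((886 + 42044*(-575)) - 4052833) = -2070278*((886 - 24175300) - 4052833) = -2070278*(-24174414 - 4052833) = -2070278*(-28227247) = 58438248464666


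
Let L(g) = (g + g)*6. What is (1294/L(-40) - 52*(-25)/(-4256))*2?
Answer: -95801/15960 ≈ -6.0026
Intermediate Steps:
L(g) = 12*g (L(g) = (2*g)*6 = 12*g)
(1294/L(-40) - 52*(-25)/(-4256))*2 = (1294/((12*(-40))) - 52*(-25)/(-4256))*2 = (1294/(-480) + 1300*(-1/4256))*2 = (1294*(-1/480) - 325/1064)*2 = (-647/240 - 325/1064)*2 = -95801/31920*2 = -95801/15960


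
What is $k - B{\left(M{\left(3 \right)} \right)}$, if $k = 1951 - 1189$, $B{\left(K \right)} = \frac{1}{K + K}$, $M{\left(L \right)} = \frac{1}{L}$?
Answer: $\frac{1521}{2} \approx 760.5$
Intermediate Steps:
$B{\left(K \right)} = \frac{1}{2 K}$
$k = 762$ ($k = 1951 - 1189 = 762$)
$k - B{\left(M{\left(3 \right)} \right)} = 762 - \frac{1}{2 \cdot \frac{1}{3}} = 762 - \frac{\frac{1}{\frac{1}{3}}}{2} = 762 - \frac{1}{2} \cdot 3 = 762 - \frac{3}{2} = \frac{1521}{2}$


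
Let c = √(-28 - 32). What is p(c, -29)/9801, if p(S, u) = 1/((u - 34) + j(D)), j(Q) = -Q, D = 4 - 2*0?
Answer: -1/656667 ≈ -1.5228e-6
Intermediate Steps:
D = 4 (D = 4 + 0 = 4)
c = 2*I*√15 (c = √(-60) = 2*I*√15 ≈ 7.746*I)
p(S, u) = 1/(-38 + u) (p(S, u) = 1/((u - 34) - 1*4) = 1/((-34 + u) - 4) = 1/(-38 + u))
p(c, -29)/9801 = 1/(-38 - 29*9801) = (1/9801)/(-67) = -1/67*1/9801 = -1/656667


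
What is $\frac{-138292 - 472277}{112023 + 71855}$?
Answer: $- \frac{610569}{183878} \approx -3.3205$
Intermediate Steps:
$\frac{-138292 - 472277}{112023 + 71855} = - \frac{610569}{183878}$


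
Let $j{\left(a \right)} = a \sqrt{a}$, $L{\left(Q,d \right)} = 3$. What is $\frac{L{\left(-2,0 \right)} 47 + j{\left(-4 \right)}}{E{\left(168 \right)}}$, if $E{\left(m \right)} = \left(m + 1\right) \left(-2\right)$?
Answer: $- \frac{141}{338} + \frac{4 i}{169} \approx -0.41716 + 0.023669 i$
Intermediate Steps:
$E{\left(m \right)} = -2 - 2 m$ ($E{\left(m \right)} = \left(1 + m\right) \left(-2\right) = -2 - 2 m$)
$j{\left(a \right)} = a^{\frac{3}{2}}$
$\frac{L{\left(-2,0 \right)} 47 + j{\left(-4 \right)}}{E{\left(168 \right)}} = \frac{3 \cdot 47 + \left(-4\right)^{\frac{3}{2}}}{-2 - 336} = \frac{141 - 8 i}{-2 - 336} = \frac{141 - 8 i}{-338} = \left(141 - 8 i\right) \left(- \frac{1}{338}\right) = - \frac{141}{338} + \frac{4 i}{169}$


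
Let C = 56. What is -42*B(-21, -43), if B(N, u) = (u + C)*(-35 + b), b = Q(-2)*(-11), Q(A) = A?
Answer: 7098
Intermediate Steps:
b = 22 (b = -2*(-11) = 22)
B(N, u) = -728 - 13*u (B(N, u) = (u + 56)*(-35 + 22) = (56 + u)*(-13) = -728 - 13*u)
-42*B(-21, -43) = -42*(-728 - 13*(-43)) = -42*(-728 + 559) = -42*(-169) = 7098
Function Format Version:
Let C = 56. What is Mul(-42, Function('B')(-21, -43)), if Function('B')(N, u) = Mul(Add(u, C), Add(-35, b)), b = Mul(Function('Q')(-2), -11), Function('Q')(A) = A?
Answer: 7098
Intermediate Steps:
b = 22 (b = Mul(-2, -11) = 22)
Function('B')(N, u) = Add(-728, Mul(-13, u)) (Function('B')(N, u) = Mul(Add(u, 56), Add(-35, 22)) = Mul(Add(56, u), -13) = Add(-728, Mul(-13, u)))
Mul(-42, Function('B')(-21, -43)) = Mul(-42, Add(-728, Mul(-13, -43))) = Mul(-42, Add(-728, 559)) = Mul(-42, -169) = 7098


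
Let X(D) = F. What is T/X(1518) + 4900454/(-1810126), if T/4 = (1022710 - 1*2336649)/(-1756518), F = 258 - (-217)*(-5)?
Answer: -104825161334125/38668560755127 ≈ -2.7109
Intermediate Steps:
F = -827 (F = 258 - 1*1085 = 258 - 1085 = -827)
X(D) = -827
T = 2627878/878259 (T = 4*((1022710 - 1*2336649)/(-1756518)) = 4*((1022710 - 2336649)*(-1/1756518)) = 4*(-1313939*(-1/1756518)) = 4*(1313939/1756518) = 2627878/878259 ≈ 2.9921)
T/X(1518) + 4900454/(-1810126) = (2627878/878259)/(-827) + 4900454/(-1810126) = (2627878/878259)*(-1/827) + 4900454*(-1/1810126) = -2627878/726320193 - 144131/53239 = -104825161334125/38668560755127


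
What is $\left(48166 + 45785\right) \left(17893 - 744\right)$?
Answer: $1611165699$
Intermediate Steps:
$\left(48166 + 45785\right) \left(17893 - 744\right) = 93951 \cdot 17149 = 1611165699$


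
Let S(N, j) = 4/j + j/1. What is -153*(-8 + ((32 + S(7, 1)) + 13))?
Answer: -6426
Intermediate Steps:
S(N, j) = j + 4/j (S(N, j) = 4/j + j*1 = 4/j + j = j + 4/j)
-153*(-8 + ((32 + S(7, 1)) + 13)) = -153*(-8 + ((32 + (1 + 4/1)) + 13)) = -153*(-8 + ((32 + (1 + 4*1)) + 13)) = -153*(-8 + ((32 + (1 + 4)) + 13)) = -153*(-8 + ((32 + 5) + 13)) = -153*(-8 + (37 + 13)) = -153*(-8 + 50) = -153*42 = -6426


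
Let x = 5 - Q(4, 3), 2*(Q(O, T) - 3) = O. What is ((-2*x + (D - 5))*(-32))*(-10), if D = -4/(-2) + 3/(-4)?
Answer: -1200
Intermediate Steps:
Q(O, T) = 3 + O/2
D = 5/4 (D = -4*(-½) + 3*(-¼) = 2 - ¾ = 5/4 ≈ 1.2500)
x = 0 (x = 5 - (3 + (½)*4) = 5 - (3 + 2) = 5 - 1*5 = 5 - 5 = 0)
((-2*x + (D - 5))*(-32))*(-10) = ((-2*0 + (5/4 - 5))*(-32))*(-10) = ((0 - 15/4)*(-32))*(-10) = -15/4*(-32)*(-10) = 120*(-10) = -1200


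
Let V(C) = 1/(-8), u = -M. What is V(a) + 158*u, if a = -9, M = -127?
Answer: 160527/8 ≈ 20066.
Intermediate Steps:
u = 127 (u = -1*(-127) = 127)
V(C) = -⅛
V(a) + 158*u = -⅛ + 158*127 = -⅛ + 20066 = 160527/8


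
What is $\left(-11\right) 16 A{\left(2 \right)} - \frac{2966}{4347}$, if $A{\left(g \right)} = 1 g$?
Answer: $- \frac{1533110}{4347} \approx -352.68$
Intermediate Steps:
$A{\left(g \right)} = g$
$\left(-11\right) 16 A{\left(2 \right)} - \frac{2966}{4347} = \left(-11\right) 16 \cdot 2 - \frac{2966}{4347} = \left(-176\right) 2 - 2966 \cdot \frac{1}{4347} = -352 - \frac{2966}{4347} = - \frac{1533110}{4347}$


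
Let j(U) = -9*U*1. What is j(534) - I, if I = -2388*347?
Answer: 823830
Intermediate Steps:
I = -828636
j(U) = -9*U
j(534) - I = -9*534 - 1*(-828636) = -4806 + 828636 = 823830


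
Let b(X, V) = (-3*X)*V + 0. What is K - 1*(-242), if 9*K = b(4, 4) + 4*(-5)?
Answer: 2110/9 ≈ 234.44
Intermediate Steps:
b(X, V) = -3*V*X (b(X, V) = -3*V*X + 0 = -3*V*X)
K = -68/9 (K = (-3*4*4 + 4*(-5))/9 = (-48 - 20)/9 = (1/9)*(-68) = -68/9 ≈ -7.5556)
K - 1*(-242) = -68/9 - 1*(-242) = -68/9 + 242 = 2110/9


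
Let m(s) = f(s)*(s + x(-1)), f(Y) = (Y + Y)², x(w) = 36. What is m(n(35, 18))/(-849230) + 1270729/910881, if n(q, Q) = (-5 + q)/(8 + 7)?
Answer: 539293686511/386773735815 ≈ 1.3943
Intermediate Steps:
f(Y) = 4*Y² (f(Y) = (2*Y)² = 4*Y²)
n(q, Q) = -⅓ + q/15 (n(q, Q) = (-5 + q)/15 = (-5 + q)*(1/15) = -⅓ + q/15)
m(s) = 4*s²*(36 + s) (m(s) = (4*s²)*(s + 36) = (4*s²)*(36 + s) = 4*s²*(36 + s))
m(n(35, 18))/(-849230) + 1270729/910881 = (4*(-⅓ + (1/15)*35)²*(36 + (-⅓ + (1/15)*35)))/(-849230) + 1270729/910881 = (4*(-⅓ + 7/3)²*(36 + (-⅓ + 7/3)))*(-1/849230) + 1270729*(1/910881) = (4*2²*(36 + 2))*(-1/849230) + 1270729/910881 = (4*4*38)*(-1/849230) + 1270729/910881 = 608*(-1/849230) + 1270729/910881 = -304/424615 + 1270729/910881 = 539293686511/386773735815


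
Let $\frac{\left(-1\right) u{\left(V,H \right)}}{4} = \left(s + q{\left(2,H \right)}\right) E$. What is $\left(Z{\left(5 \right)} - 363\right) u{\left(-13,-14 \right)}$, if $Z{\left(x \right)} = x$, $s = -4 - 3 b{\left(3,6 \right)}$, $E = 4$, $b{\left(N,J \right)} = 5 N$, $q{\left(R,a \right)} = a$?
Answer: $-360864$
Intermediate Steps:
$s = -49$ ($s = -4 - 3 \cdot 5 \cdot 3 = -4 - 45 = -49$)
$u{\left(V,H \right)} = 784 - 16 H$ ($u{\left(V,H \right)} = - 4 \left(-49 + H\right) 4 = - 4 \left(-196 + 4 H\right) = 784 - 16 H$)
$\left(Z{\left(5 \right)} - 363\right) u{\left(-13,-14 \right)} = \left(5 - 363\right) \left(784 - -224\right) = - 358 \left(784 + 224\right) = \left(-358\right) 1008 = -360864$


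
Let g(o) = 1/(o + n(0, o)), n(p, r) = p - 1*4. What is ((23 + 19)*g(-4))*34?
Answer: -357/2 ≈ -178.50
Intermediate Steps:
n(p, r) = -4 + p (n(p, r) = p - 4 = -4 + p)
g(o) = 1/(-4 + o) (g(o) = 1/(o + (-4 + 0)) = 1/(o - 4) = 1/(-4 + o))
((23 + 19)*g(-4))*34 = ((23 + 19)/(-4 - 4))*34 = (42/(-8))*34 = (42*(-⅛))*34 = -21/4*34 = -357/2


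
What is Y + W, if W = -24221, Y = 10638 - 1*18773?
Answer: -32356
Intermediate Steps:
Y = -8135 (Y = 10638 - 18773 = -8135)
Y + W = -8135 - 24221 = -32356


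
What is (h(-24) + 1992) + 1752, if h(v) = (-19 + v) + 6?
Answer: 3707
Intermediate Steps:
h(v) = -13 + v
(h(-24) + 1992) + 1752 = ((-13 - 24) + 1992) + 1752 = (-37 + 1992) + 1752 = 1955 + 1752 = 3707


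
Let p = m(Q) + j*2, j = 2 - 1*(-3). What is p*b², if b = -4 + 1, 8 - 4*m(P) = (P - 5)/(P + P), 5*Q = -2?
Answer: 1485/16 ≈ 92.813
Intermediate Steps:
Q = -⅖ (Q = (⅕)*(-2) = -⅖ ≈ -0.40000)
j = 5 (j = 2 + 3 = 5)
m(P) = 2 - (-5 + P)/(8*P) (m(P) = 2 - (P - 5)/(4*(P + P)) = 2 - (-5 + P)/(4*(2*P)) = 2 - (-5 + P)*1/(2*P)/4 = 2 - (-5 + P)/(8*P))
p = 165/16 (p = 5*(1 + 3*(-⅖))/(8*(-⅖)) + 5*2 = (5/8)*(-5/2)*(1 - 6/5) + 10 = (5/8)*(-5/2)*(-⅕) + 10 = 5/16 + 10 = 165/16 ≈ 10.313)
b = -3
p*b² = (165/16)*(-3)² = (165/16)*9 = 1485/16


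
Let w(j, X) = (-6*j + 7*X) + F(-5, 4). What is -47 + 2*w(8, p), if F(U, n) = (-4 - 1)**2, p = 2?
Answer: -65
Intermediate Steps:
F(U, n) = 25 (F(U, n) = (-5)**2 = 25)
w(j, X) = 25 - 6*j + 7*X (w(j, X) = (-6*j + 7*X) + 25 = 25 - 6*j + 7*X)
-47 + 2*w(8, p) = -47 + 2*(25 - 6*8 + 7*2) = -47 + 2*(25 - 48 + 14) = -47 + 2*(-9) = -47 - 18 = -65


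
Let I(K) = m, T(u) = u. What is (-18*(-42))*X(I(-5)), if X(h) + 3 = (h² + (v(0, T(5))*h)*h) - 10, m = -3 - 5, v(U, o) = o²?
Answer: 1248156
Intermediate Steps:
m = -8
I(K) = -8
X(h) = -13 + 26*h² (X(h) = -3 + ((h² + (5²*h)*h) - 10) = -3 + ((h² + (25*h)*h) - 10) = -3 + ((h² + 25*h²) - 10) = -3 + (26*h² - 10) = -3 + (-10 + 26*h²) = -13 + 26*h²)
(-18*(-42))*X(I(-5)) = (-18*(-42))*(-13 + 26*(-8)²) = 756*(-13 + 26*64) = 756*(-13 + 1664) = 756*1651 = 1248156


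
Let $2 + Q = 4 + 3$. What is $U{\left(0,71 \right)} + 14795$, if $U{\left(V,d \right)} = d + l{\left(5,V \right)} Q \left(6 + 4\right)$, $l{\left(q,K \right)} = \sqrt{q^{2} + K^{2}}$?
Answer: $15116$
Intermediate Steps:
$Q = 5$ ($Q = -2 + \left(4 + 3\right) = -2 + 7 = 5$)
$l{\left(q,K \right)} = \sqrt{K^{2} + q^{2}}$
$U{\left(V,d \right)} = d + 50 \sqrt{25 + V^{2}}$ ($U{\left(V,d \right)} = d + \sqrt{V^{2} + 5^{2}} \cdot 5 \left(6 + 4\right) = d + \sqrt{V^{2} + 25} \cdot 5 \cdot 10 = d + \sqrt{25 + V^{2}} \cdot 50 = d + 50 \sqrt{25 + V^{2}}$)
$U{\left(0,71 \right)} + 14795 = \left(71 + 50 \sqrt{25 + 0^{2}}\right) + 14795 = \left(71 + 50 \sqrt{25 + 0}\right) + 14795 = \left(71 + 50 \sqrt{25}\right) + 14795 = \left(71 + 50 \cdot 5\right) + 14795 = \left(71 + 250\right) + 14795 = 321 + 14795 = 15116$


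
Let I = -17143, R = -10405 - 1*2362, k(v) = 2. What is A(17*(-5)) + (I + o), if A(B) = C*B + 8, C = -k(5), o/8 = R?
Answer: -119101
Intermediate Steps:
R = -12767 (R = -10405 - 2362 = -12767)
o = -102136 (o = 8*(-12767) = -102136)
C = -2 (C = -1*2 = -2)
A(B) = 8 - 2*B (A(B) = -2*B + 8 = 8 - 2*B)
A(17*(-5)) + (I + o) = (8 - 34*(-5)) + (-17143 - 102136) = (8 - 2*(-85)) - 119279 = (8 + 170) - 119279 = 178 - 119279 = -119101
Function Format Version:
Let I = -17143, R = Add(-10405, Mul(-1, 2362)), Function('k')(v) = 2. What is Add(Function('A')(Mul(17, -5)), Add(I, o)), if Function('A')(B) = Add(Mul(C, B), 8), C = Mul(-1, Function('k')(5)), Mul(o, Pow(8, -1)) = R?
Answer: -119101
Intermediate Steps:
R = -12767 (R = Add(-10405, -2362) = -12767)
o = -102136 (o = Mul(8, -12767) = -102136)
C = -2 (C = Mul(-1, 2) = -2)
Function('A')(B) = Add(8, Mul(-2, B)) (Function('A')(B) = Add(Mul(-2, B), 8) = Add(8, Mul(-2, B)))
Add(Function('A')(Mul(17, -5)), Add(I, o)) = Add(Add(8, Mul(-2, Mul(17, -5))), Add(-17143, -102136)) = Add(Add(8, Mul(-2, -85)), -119279) = Add(Add(8, 170), -119279) = Add(178, -119279) = -119101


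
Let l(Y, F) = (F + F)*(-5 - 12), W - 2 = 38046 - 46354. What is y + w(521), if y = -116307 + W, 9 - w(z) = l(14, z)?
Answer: -106890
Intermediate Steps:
W = -8306 (W = 2 + (38046 - 46354) = 2 - 8308 = -8306)
l(Y, F) = -34*F (l(Y, F) = (2*F)*(-17) = -34*F)
w(z) = 9 + 34*z (w(z) = 9 - (-34)*z = 9 + 34*z)
y = -124613 (y = -116307 - 8306 = -124613)
y + w(521) = -124613 + (9 + 34*521) = -124613 + (9 + 17714) = -124613 + 17723 = -106890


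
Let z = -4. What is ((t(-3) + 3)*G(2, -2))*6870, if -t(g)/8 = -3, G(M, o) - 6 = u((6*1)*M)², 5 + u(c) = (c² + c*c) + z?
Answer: 14439840030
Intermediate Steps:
u(c) = -9 + 2*c² (u(c) = -5 + ((c² + c*c) - 4) = -5 + ((c² + c²) - 4) = -5 + (2*c² - 4) = -5 + (-4 + 2*c²) = -9 + 2*c²)
G(M, o) = 6 + (-9 + 72*M²)² (G(M, o) = 6 + (-9 + 2*((6*1)*M)²)² = 6 + (-9 + 2*(6*M)²)² = 6 + (-9 + 2*(36*M²))² = 6 + (-9 + 72*M²)²)
t(g) = 24 (t(g) = -8*(-3) = 24)
((t(-3) + 3)*G(2, -2))*6870 = ((24 + 3)*(87 - 1296*2² + 5184*2⁴))*6870 = (27*(87 - 1296*4 + 5184*16))*6870 = (27*(87 - 5184 + 82944))*6870 = (27*77847)*6870 = 2101869*6870 = 14439840030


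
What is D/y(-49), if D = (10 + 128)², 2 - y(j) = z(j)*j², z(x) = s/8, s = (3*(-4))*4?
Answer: 4761/3602 ≈ 1.3218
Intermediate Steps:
s = -48 (s = -12*4 = -48)
z(x) = -6 (z(x) = -48/8 = -48*⅛ = -6)
y(j) = 2 + 6*j² (y(j) = 2 - (-6)*j² = 2 + 6*j²)
D = 19044 (D = 138² = 19044)
D/y(-49) = 19044/(2 + 6*(-49)²) = 19044/(2 + 6*2401) = 19044/(2 + 14406) = 19044/14408 = 19044*(1/14408) = 4761/3602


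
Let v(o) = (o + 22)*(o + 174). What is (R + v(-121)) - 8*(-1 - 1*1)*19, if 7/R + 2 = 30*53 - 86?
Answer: -7424379/1502 ≈ -4943.0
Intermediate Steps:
v(o) = (22 + o)*(174 + o)
R = 7/1502 (R = 7/(-2 + (30*53 - 86)) = 7/(-2 + (1590 - 86)) = 7/(-2 + 1504) = 7/1502 ≈ 0.0046604)
(R + v(-121)) - 8*(-1 - 1*1)*19 = (7/1502 + (3828 + (-121)² + 196*(-121))) - 8*(-1 - 1*1)*19 = (7/1502 + (3828 + 14641 - 23716)) - 8*(-1 - 1)*19 = (7/1502 - 5247) - 8*(-2)*19 = -7880987/1502 + 16*19 = -7880987/1502 + 304 = -7424379/1502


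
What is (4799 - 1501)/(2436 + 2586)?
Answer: 1649/2511 ≈ 0.65671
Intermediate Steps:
(4799 - 1501)/(2436 + 2586) = 3298/5022 = 3298*(1/5022) = 1649/2511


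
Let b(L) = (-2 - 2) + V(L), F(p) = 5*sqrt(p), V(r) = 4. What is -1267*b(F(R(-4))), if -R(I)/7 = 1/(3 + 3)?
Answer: 0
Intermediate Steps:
R(I) = -7/6 (R(I) = -7/(3 + 3) = -7/6)
b(L) = 0 (b(L) = (-2 - 2) + 4 = -4 + 4 = 0)
-1267*b(F(R(-4))) = -1267*0 = 0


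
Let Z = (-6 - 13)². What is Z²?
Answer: 130321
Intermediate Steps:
Z = 361 (Z = (-19)² = 361)
Z² = 361² = 130321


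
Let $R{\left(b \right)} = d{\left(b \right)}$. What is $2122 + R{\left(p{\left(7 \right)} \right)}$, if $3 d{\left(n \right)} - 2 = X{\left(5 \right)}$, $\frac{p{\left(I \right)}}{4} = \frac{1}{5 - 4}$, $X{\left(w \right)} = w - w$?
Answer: $\frac{6368}{3} \approx 2122.7$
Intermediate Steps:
$X{\left(w \right)} = 0$
$p{\left(I \right)} = 4$ ($p{\left(I \right)} = \frac{4}{5 - 4} = \frac{4}{1} = 4 \cdot 1 = 4$)
$d{\left(n \right)} = \frac{2}{3}$ ($d{\left(n \right)} = \frac{2}{3} + \frac{1}{3} \cdot 0 = \frac{2}{3} + 0 = \frac{2}{3}$)
$R{\left(b \right)} = \frac{2}{3}$
$2122 + R{\left(p{\left(7 \right)} \right)} = 2122 + \frac{2}{3} = \frac{6368}{3}$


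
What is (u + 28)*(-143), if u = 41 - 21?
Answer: -6864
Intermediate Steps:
u = 20
(u + 28)*(-143) = (20 + 28)*(-143) = 48*(-143) = -6864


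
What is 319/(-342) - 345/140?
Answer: -16265/4788 ≈ -3.3970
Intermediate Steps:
319/(-342) - 345/140 = 319*(-1/342) - 345*1/140 = -319/342 - 69/28 = -16265/4788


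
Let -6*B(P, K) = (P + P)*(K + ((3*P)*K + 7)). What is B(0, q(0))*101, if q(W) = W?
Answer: 0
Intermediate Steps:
B(P, K) = -P*(7 + K + 3*K*P)/3 (B(P, K) = -(P + P)*(K + ((3*P)*K + 7))/6 = -2*P*(K + (3*K*P + 7))/6 = -2*P*(K + (7 + 3*K*P))/6 = -2*P*(7 + K + 3*K*P)/6 = -P*(7 + K + 3*K*P)/3)
B(0, q(0))*101 = -1/3*0*(7 + 0 + 3*0*0)*101 = -1/3*0*(7 + 0 + 0)*101 = -1/3*0*7*101 = 0*101 = 0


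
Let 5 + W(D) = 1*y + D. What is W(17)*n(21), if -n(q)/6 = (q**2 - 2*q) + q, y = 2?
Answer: -35280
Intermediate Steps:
n(q) = -6*q**2 + 6*q (n(q) = -6*((q**2 - 2*q) + q) = -6*(q**2 - q) = -6*q**2 + 6*q)
W(D) = -3 + D (W(D) = -5 + (1*2 + D) = -5 + (2 + D) = -3 + D)
W(17)*n(21) = (-3 + 17)*(6*21*(1 - 1*21)) = 14*(6*21*(1 - 21)) = 14*(6*21*(-20)) = 14*(-2520) = -35280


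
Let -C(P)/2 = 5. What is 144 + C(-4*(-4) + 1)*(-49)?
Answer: 634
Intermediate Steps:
C(P) = -10 (C(P) = -2*5 = -10)
144 + C(-4*(-4) + 1)*(-49) = 144 - 10*(-49) = 144 + 490 = 634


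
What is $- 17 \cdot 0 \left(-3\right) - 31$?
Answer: $-31$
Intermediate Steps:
$- 17 \cdot 0 \left(-3\right) - 31 = \left(-17\right) 0 - 31 = 0 - 31 = -31$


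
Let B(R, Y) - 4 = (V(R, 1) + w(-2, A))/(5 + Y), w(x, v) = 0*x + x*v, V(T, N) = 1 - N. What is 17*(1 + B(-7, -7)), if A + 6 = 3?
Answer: 34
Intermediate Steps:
A = -3 (A = -6 + 3 = -3)
w(x, v) = v*x (w(x, v) = 0 + v*x = v*x)
B(R, Y) = 4 + 6/(5 + Y) (B(R, Y) = 4 + ((1 - 1*1) - 3*(-2))/(5 + Y) = 4 + ((1 - 1) + 6)/(5 + Y) = 4 + (0 + 6)/(5 + Y) = 4 + 6/(5 + Y))
17*(1 + B(-7, -7)) = 17*(1 + 2*(13 + 2*(-7))/(5 - 7)) = 17*(1 + 2*(13 - 14)/(-2)) = 17*(1 + 2*(-½)*(-1)) = 17*(1 + 1) = 17*2 = 34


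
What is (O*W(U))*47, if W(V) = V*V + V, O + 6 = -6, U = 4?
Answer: -11280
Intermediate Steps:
O = -12 (O = -6 - 6 = -12)
W(V) = V + V² (W(V) = V² + V = V + V²)
(O*W(U))*47 = -48*(1 + 4)*47 = -48*5*47 = -12*20*47 = -240*47 = -11280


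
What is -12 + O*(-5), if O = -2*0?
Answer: -12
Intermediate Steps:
O = 0
-12 + O*(-5) = -12 + 0*(-5) = -12 + 0 = -12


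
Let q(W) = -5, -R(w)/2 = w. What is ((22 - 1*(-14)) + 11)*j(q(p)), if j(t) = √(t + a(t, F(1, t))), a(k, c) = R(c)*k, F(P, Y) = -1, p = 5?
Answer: 47*I*√15 ≈ 182.03*I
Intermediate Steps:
R(w) = -2*w
a(k, c) = -2*c*k (a(k, c) = (-2*c)*k = -2*c*k)
j(t) = √3*√t (j(t) = √(t - 2*(-1)*t) = √(t + 2*t) = √(3*t) = √3*√t)
((22 - 1*(-14)) + 11)*j(q(p)) = ((22 - 1*(-14)) + 11)*(√3*√(-5)) = ((22 + 14) + 11)*(√3*(I*√5)) = (36 + 11)*(I*√15) = 47*(I*√15) = 47*I*√15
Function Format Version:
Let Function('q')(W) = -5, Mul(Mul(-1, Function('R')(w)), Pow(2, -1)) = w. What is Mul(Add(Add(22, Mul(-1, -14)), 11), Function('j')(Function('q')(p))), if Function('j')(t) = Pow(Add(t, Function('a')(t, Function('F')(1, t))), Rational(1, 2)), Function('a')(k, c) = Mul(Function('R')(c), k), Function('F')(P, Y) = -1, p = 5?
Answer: Mul(47, I, Pow(15, Rational(1, 2))) ≈ Mul(182.03, I)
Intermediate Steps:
Function('R')(w) = Mul(-2, w)
Function('a')(k, c) = Mul(-2, c, k) (Function('a')(k, c) = Mul(Mul(-2, c), k) = Mul(-2, c, k))
Function('j')(t) = Mul(Pow(3, Rational(1, 2)), Pow(t, Rational(1, 2))) (Function('j')(t) = Pow(Add(t, Mul(-2, -1, t)), Rational(1, 2)) = Pow(Add(t, Mul(2, t)), Rational(1, 2)) = Pow(Mul(3, t), Rational(1, 2)) = Mul(Pow(3, Rational(1, 2)), Pow(t, Rational(1, 2))))
Mul(Add(Add(22, Mul(-1, -14)), 11), Function('j')(Function('q')(p))) = Mul(Add(Add(22, Mul(-1, -14)), 11), Mul(Pow(3, Rational(1, 2)), Pow(-5, Rational(1, 2)))) = Mul(Add(Add(22, 14), 11), Mul(Pow(3, Rational(1, 2)), Mul(I, Pow(5, Rational(1, 2))))) = Mul(Add(36, 11), Mul(I, Pow(15, Rational(1, 2)))) = Mul(47, Mul(I, Pow(15, Rational(1, 2)))) = Mul(47, I, Pow(15, Rational(1, 2)))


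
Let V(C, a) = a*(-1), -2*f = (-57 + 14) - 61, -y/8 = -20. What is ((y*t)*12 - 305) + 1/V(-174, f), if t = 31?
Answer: 3079179/52 ≈ 59215.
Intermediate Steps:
y = 160 (y = -8*(-20) = 160)
f = 52 (f = -((-57 + 14) - 61)/2 = -(-43 - 61)/2 = -½*(-104) = 52)
V(C, a) = -a
((y*t)*12 - 305) + 1/V(-174, f) = ((160*31)*12 - 305) + 1/(-1*52) = (4960*12 - 305) + 1/(-52) = (59520 - 305) - 1/52 = 59215 - 1/52 = 3079179/52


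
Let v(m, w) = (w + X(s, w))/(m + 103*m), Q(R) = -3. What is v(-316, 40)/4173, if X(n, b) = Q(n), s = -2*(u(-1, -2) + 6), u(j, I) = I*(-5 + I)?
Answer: -37/137141472 ≈ -2.6979e-7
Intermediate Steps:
s = -40 (s = -2*(-2*(-5 - 2) + 6) = -2*(-2*(-7) + 6) = -2*(14 + 6) = -2*20 = -40)
X(n, b) = -3
v(m, w) = (-3 + w)/(104*m) (v(m, w) = (w - 3)/(m + 103*m) = (-3 + w)/((104*m)) = (-3 + w)*(1/(104*m)) = (-3 + w)/(104*m))
v(-316, 40)/4173 = ((1/104)*(-3 + 40)/(-316))/4173 = ((1/104)*(-1/316)*37)*(1/4173) = -37/32864*1/4173 = -37/137141472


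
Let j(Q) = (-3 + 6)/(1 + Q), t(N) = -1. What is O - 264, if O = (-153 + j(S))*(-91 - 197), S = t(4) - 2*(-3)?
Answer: 43656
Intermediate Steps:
S = 5 (S = -1 - 2*(-3) = -1 + 6 = 5)
j(Q) = 3/(1 + Q)
O = 43920 (O = (-153 + 3/(1 + 5))*(-91 - 197) = (-153 + 3/6)*(-288) = (-153 + 3*(⅙))*(-288) = (-153 + ½)*(-288) = -305/2*(-288) = 43920)
O - 264 = 43920 - 264 = 43656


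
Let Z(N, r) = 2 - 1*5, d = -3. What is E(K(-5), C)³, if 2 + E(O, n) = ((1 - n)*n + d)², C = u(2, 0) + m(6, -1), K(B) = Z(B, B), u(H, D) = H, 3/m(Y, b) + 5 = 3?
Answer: 704969/4096 ≈ 172.11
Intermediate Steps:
Z(N, r) = -3 (Z(N, r) = 2 - 5 = -3)
m(Y, b) = -3/2 (m(Y, b) = 3/(-5 + 3) = 3/(-2) = 3*(-½) = -3/2)
K(B) = -3
C = ½ (C = 2 - 3/2 = ½ ≈ 0.50000)
E(O, n) = -2 + (-3 + n*(1 - n))² (E(O, n) = -2 + ((1 - n)*n - 3)² = -2 + (n*(1 - n) - 3)² = -2 + (-3 + n*(1 - n))²)
E(K(-5), C)³ = (-2 + (3 + (½)² - 1*½)²)³ = (-2 + (3 + ¼ - ½)²)³ = (-2 + (11/4)²)³ = (-2 + 121/16)³ = (89/16)³ = 704969/4096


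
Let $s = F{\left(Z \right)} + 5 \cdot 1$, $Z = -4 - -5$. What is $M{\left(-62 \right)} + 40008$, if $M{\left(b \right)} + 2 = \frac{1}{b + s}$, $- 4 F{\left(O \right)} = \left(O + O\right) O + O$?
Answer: $\frac{9241382}{231} \approx 40006.0$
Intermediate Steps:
$Z = 1$ ($Z = -4 + 5 = 1$)
$F{\left(O \right)} = - \frac{O^{2}}{2} - \frac{O}{4}$ ($F{\left(O \right)} = - \frac{\left(O + O\right) O + O}{4} = - \frac{2 O O + O}{4} = - \frac{2 O^{2} + O}{4} = - \frac{O + 2 O^{2}}{4} = - \frac{O^{2}}{2} - \frac{O}{4}$)
$s = \frac{17}{4}$ ($s = \left(- \frac{1}{4}\right) 1 \left(1 + 2 \cdot 1\right) + 5 \cdot 1 = \left(- \frac{1}{4}\right) 1 \left(1 + 2\right) + 5 = \left(- \frac{1}{4}\right) 1 \cdot 3 + 5 = - \frac{3}{4} + 5 = \frac{17}{4} \approx 4.25$)
$M{\left(b \right)} = -2 + \frac{1}{\frac{17}{4} + b}$ ($M{\left(b \right)} = -2 + \frac{1}{b + \frac{17}{4}} = -2 + \frac{1}{\frac{17}{4} + b}$)
$M{\left(-62 \right)} + 40008 = \frac{2 \left(-15 - -248\right)}{17 + 4 \left(-62\right)} + 40008 = \frac{2 \left(-15 + 248\right)}{17 - 248} + 40008 = 2 \frac{1}{-231} \cdot 233 + 40008 = 2 \left(- \frac{1}{231}\right) 233 + 40008 = - \frac{466}{231} + 40008 = \frac{9241382}{231}$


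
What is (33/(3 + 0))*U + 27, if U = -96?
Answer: -1029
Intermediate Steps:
(33/(3 + 0))*U + 27 = (33/(3 + 0))*(-96) + 27 = (33/3)*(-96) + 27 = ((⅓)*33)*(-96) + 27 = 11*(-96) + 27 = -1056 + 27 = -1029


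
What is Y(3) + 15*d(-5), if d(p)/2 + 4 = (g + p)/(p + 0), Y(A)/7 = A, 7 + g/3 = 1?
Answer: 39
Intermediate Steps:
g = -18 (g = -21 + 3*1 = -21 + 3 = -18)
Y(A) = 7*A
d(p) = -8 + 2*(-18 + p)/p (d(p) = -8 + 2*((-18 + p)/(p + 0)) = -8 + 2*((-18 + p)/p) = -8 + 2*(-18 + p)/p)
Y(3) + 15*d(-5) = 7*3 + 15*(-6 - 36/(-5)) = 21 + 15*(-6 - 36*(-1/5)) = 21 + 15*(-6 + 36/5) = 21 + 15*(6/5) = 21 + 18 = 39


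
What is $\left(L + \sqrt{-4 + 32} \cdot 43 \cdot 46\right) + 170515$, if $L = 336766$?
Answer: $507281 + 3956 \sqrt{7} \approx 5.1775 \cdot 10^{5}$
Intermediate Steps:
$\left(L + \sqrt{-4 + 32} \cdot 43 \cdot 46\right) + 170515 = \left(336766 + \sqrt{-4 + 32} \cdot 43 \cdot 46\right) + 170515 = \left(336766 + \sqrt{28} \cdot 43 \cdot 46\right) + 170515 = \left(336766 + 2 \sqrt{7} \cdot 43 \cdot 46\right) + 170515 = \left(336766 + 86 \sqrt{7} \cdot 46\right) + 170515 = \left(336766 + 3956 \sqrt{7}\right) + 170515 = 507281 + 3956 \sqrt{7}$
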